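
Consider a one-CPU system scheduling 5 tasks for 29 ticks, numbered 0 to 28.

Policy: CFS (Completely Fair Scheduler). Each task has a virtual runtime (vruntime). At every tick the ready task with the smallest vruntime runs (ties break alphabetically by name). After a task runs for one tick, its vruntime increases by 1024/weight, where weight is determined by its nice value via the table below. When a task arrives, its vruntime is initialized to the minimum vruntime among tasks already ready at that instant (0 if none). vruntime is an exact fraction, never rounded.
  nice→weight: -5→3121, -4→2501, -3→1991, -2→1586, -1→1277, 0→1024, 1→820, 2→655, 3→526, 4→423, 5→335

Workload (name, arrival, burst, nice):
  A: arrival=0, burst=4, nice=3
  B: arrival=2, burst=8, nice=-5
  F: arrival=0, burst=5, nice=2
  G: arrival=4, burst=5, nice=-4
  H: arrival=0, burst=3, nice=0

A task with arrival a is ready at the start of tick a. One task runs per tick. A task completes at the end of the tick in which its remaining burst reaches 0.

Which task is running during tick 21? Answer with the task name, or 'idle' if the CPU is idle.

t=0: vr[A=0 F=0 H=0] → run A
t=1: vr[A=512/263 F=0 H=0] → run F
t=2: vr[A=512/263 B=0 F=1024/655 H=0] → run B
t=3: vr[A=512/263 B=1024/3121 F=1024/655 H=0] → run H
t=4: vr[A=512/263 B=1024/3121 F=1024/655 G=1024/3121 H=1] → run B
t=5: vr[A=512/263 B=2048/3121 F=1024/655 G=1024/3121 H=1] → run G
t=6: vr[A=512/263 B=2048/3121 F=1024/655 G=5756928/7805621 H=1] → run B
t=7: vr[A=512/263 B=3072/3121 F=1024/655 G=5756928/7805621 H=1] → run G
t=8: vr[A=512/263 B=3072/3121 F=1024/655 G=8952832/7805621 H=1] → run B
t=9: vr[A=512/263 B=4096/3121 F=1024/655 G=8952832/7805621 H=1] → run H
t=10: vr[A=512/263 B=4096/3121 F=1024/655 G=8952832/7805621 H=2] → run G
t=11: vr[A=512/263 B=4096/3121 F=1024/655 G=12148736/7805621 H=2] → run B
t=12: vr[A=512/263 B=5120/3121 F=1024/655 G=12148736/7805621 H=2] → run G
t=13: vr[A=512/263 B=5120/3121 F=1024/655 G=15344640/7805621 H=2] → run F
t=14: vr[A=512/263 B=5120/3121 F=2048/655 G=15344640/7805621 H=2] → run B
t=15: vr[A=512/263 B=6144/3121 F=2048/655 G=15344640/7805621 H=2] → run A
t=16: vr[A=1024/263 B=6144/3121 F=2048/655 G=15344640/7805621 H=2] → run G
t=17: vr[A=1024/263 B=6144/3121 F=2048/655 H=2] → run B
t=18: vr[A=1024/263 B=7168/3121 F=2048/655 H=2] → run H
t=19: vr[A=1024/263 B=7168/3121 F=2048/655] → run B
t=20: vr[A=1024/263 F=2048/655] → run F
t=21: vr[A=1024/263 F=3072/655] → run A
t=22: vr[A=1536/263 F=3072/655] → run F
t=23: vr[A=1536/263 F=4096/655] → run A
t=24: vr[F=4096/655] → run F
t=25: (idle)
t=26: (idle)
t=27: (idle)
t=28: (idle)

running at tick 21 = A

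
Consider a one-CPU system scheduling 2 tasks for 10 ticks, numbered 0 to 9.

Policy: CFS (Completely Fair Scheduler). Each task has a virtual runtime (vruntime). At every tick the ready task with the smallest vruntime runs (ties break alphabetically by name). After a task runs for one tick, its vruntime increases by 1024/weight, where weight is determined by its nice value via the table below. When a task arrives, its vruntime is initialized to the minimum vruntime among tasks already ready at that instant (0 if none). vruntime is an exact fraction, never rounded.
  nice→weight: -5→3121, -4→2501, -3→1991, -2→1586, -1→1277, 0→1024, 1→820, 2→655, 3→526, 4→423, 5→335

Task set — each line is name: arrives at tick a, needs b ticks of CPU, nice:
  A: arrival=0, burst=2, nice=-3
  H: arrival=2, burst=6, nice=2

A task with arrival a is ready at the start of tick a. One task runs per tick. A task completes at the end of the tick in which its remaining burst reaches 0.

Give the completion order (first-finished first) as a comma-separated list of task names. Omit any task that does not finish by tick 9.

completion order = A, H

t=0: vr[A=0] → run A
t=1: vr[A=1024/1991] → run A
t=2: vr[H=0] → run H
t=3: vr[H=1024/655] → run H
t=4: vr[H=2048/655] → run H
t=5: vr[H=3072/655] → run H
t=6: vr[H=4096/655] → run H
t=7: vr[H=1024/131] → run H
t=8: (idle)
t=9: (idle)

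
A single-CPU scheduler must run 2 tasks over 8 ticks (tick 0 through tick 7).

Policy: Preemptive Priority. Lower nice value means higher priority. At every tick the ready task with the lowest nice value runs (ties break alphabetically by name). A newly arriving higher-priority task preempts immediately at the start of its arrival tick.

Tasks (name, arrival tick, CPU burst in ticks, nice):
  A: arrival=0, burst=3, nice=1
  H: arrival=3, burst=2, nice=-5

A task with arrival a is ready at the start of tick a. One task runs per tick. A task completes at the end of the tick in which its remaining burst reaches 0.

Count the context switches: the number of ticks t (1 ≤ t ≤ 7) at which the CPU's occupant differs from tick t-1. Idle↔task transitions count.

context switches = 2

t=0: ready={A} → run A
t=1: ready={A} → run A
t=2: ready={A} → run A
t=3: ready={H} → run H
t=4: ready={H} → run H
t=5: (idle)
t=6: (idle)
t=7: (idle)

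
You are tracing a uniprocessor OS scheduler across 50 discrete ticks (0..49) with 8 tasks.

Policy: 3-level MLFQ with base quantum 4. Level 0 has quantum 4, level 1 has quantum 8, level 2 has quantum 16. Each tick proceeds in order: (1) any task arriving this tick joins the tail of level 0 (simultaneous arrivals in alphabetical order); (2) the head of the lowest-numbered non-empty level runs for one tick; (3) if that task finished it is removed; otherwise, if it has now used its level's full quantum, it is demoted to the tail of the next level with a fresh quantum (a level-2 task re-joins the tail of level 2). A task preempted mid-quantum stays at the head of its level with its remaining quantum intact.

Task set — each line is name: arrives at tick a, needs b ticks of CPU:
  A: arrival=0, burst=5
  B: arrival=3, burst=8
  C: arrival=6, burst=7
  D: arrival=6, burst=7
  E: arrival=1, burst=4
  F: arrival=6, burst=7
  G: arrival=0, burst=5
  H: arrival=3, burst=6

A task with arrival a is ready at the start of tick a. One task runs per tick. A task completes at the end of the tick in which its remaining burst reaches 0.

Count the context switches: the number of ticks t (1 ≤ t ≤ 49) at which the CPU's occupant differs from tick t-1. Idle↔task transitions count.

context switches = 15

t=0: L0/L1/L2 = AG/-/- → run A
t=1: L0/L1/L2 = AGE/-/- → run A
t=2: L0/L1/L2 = AGE/-/- → run A
t=3: L0/L1/L2 = AGEBH/-/- → run A
t=4: L0/L1/L2 = GEBH/A/- → run G
t=5: L0/L1/L2 = GEBH/A/- → run G
t=6: L0/L1/L2 = GEBHCDF/A/- → run G
t=7: L0/L1/L2 = GEBHCDF/A/- → run G
t=8: L0/L1/L2 = EBHCDF/AG/- → run E
t=9: L0/L1/L2 = EBHCDF/AG/- → run E
t=10: L0/L1/L2 = EBHCDF/AG/- → run E
t=11: L0/L1/L2 = EBHCDF/AG/- → run E
t=12: L0/L1/L2 = BHCDF/AG/- → run B
t=13: L0/L1/L2 = BHCDF/AG/- → run B
t=14: L0/L1/L2 = BHCDF/AG/- → run B
t=15: L0/L1/L2 = BHCDF/AG/- → run B
t=16: L0/L1/L2 = HCDF/AGB/- → run H
t=17: L0/L1/L2 = HCDF/AGB/- → run H
t=18: L0/L1/L2 = HCDF/AGB/- → run H
t=19: L0/L1/L2 = HCDF/AGB/- → run H
t=20: L0/L1/L2 = CDF/AGBH/- → run C
t=21: L0/L1/L2 = CDF/AGBH/- → run C
t=22: L0/L1/L2 = CDF/AGBH/- → run C
t=23: L0/L1/L2 = CDF/AGBH/- → run C
t=24: L0/L1/L2 = DF/AGBHC/- → run D
t=25: L0/L1/L2 = DF/AGBHC/- → run D
t=26: L0/L1/L2 = DF/AGBHC/- → run D
t=27: L0/L1/L2 = DF/AGBHC/- → run D
t=28: L0/L1/L2 = F/AGBHCD/- → run F
t=29: L0/L1/L2 = F/AGBHCD/- → run F
t=30: L0/L1/L2 = F/AGBHCD/- → run F
t=31: L0/L1/L2 = F/AGBHCD/- → run F
t=32: L0/L1/L2 = -/AGBHCDF/- → run A
t=33: L0/L1/L2 = -/GBHCDF/- → run G
t=34: L0/L1/L2 = -/BHCDF/- → run B
t=35: L0/L1/L2 = -/BHCDF/- → run B
t=36: L0/L1/L2 = -/BHCDF/- → run B
t=37: L0/L1/L2 = -/BHCDF/- → run B
t=38: L0/L1/L2 = -/HCDF/- → run H
t=39: L0/L1/L2 = -/HCDF/- → run H
t=40: L0/L1/L2 = -/CDF/- → run C
t=41: L0/L1/L2 = -/CDF/- → run C
t=42: L0/L1/L2 = -/CDF/- → run C
t=43: L0/L1/L2 = -/DF/- → run D
t=44: L0/L1/L2 = -/DF/- → run D
t=45: L0/L1/L2 = -/DF/- → run D
t=46: L0/L1/L2 = -/F/- → run F
t=47: L0/L1/L2 = -/F/- → run F
t=48: L0/L1/L2 = -/F/- → run F
t=49: (idle)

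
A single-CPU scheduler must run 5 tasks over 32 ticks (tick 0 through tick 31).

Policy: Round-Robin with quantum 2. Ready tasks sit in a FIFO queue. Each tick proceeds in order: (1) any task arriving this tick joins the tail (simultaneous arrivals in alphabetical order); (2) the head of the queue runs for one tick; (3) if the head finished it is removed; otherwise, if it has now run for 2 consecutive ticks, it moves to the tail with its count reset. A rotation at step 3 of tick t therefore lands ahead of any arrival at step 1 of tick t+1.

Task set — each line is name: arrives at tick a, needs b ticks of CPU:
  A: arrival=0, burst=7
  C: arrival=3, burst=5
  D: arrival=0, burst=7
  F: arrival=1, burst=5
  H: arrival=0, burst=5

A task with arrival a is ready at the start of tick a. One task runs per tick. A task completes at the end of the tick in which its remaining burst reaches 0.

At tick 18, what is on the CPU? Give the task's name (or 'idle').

running at tick 18 = A

t=0: queue=[A,D,H] q_used=0 → run A
t=1: queue=[A,D,H,F] q_used=1 → run A
t=2: queue=[D,H,F,A] q_used=0 → run D
t=3: queue=[D,H,F,A,C] q_used=1 → run D
t=4: queue=[H,F,A,C,D] q_used=0 → run H
t=5: queue=[H,F,A,C,D] q_used=1 → run H
t=6: queue=[F,A,C,D,H] q_used=0 → run F
t=7: queue=[F,A,C,D,H] q_used=1 → run F
t=8: queue=[A,C,D,H,F] q_used=0 → run A
t=9: queue=[A,C,D,H,F] q_used=1 → run A
t=10: queue=[C,D,H,F,A] q_used=0 → run C
t=11: queue=[C,D,H,F,A] q_used=1 → run C
t=12: queue=[D,H,F,A,C] q_used=0 → run D
t=13: queue=[D,H,F,A,C] q_used=1 → run D
t=14: queue=[H,F,A,C,D] q_used=0 → run H
t=15: queue=[H,F,A,C,D] q_used=1 → run H
t=16: queue=[F,A,C,D,H] q_used=0 → run F
t=17: queue=[F,A,C,D,H] q_used=1 → run F
t=18: queue=[A,C,D,H,F] q_used=0 → run A
t=19: queue=[A,C,D,H,F] q_used=1 → run A
t=20: queue=[C,D,H,F,A] q_used=0 → run C
t=21: queue=[C,D,H,F,A] q_used=1 → run C
t=22: queue=[D,H,F,A,C] q_used=0 → run D
t=23: queue=[D,H,F,A,C] q_used=1 → run D
t=24: queue=[H,F,A,C,D] q_used=0 → run H
t=25: queue=[F,A,C,D] q_used=0 → run F
t=26: queue=[A,C,D] q_used=0 → run A
t=27: queue=[C,D] q_used=0 → run C
t=28: queue=[D] q_used=0 → run D
t=29: (idle)
t=30: (idle)
t=31: (idle)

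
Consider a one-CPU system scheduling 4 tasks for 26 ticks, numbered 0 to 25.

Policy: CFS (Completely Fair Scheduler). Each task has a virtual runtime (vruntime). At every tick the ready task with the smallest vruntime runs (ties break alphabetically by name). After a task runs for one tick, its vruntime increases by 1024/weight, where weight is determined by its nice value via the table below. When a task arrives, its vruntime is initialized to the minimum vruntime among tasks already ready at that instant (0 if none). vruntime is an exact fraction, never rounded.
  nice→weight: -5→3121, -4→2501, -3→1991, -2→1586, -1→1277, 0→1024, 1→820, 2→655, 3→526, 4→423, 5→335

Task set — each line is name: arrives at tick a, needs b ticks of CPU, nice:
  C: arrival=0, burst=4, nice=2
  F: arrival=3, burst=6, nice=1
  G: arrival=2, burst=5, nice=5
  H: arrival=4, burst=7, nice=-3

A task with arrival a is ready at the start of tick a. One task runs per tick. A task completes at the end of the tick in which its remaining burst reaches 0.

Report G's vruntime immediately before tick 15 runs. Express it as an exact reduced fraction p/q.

vruntime(G, start of tick 15) = 405504/43885

t=0: vr[C=0] → run C
t=1: vr[C=1024/655] → run C
t=2: vr[C=2048/655 G=2048/655] → run C
t=3: vr[C=3072/655 F=2048/655 G=2048/655] → run F
t=4: vr[C=3072/655 F=117504/26855 G=2048/655 H=2048/655] → run G
t=5: vr[C=3072/655 F=117504/26855 G=54272/8777 H=2048/655] → run H
t=6: vr[C=3072/655 F=117504/26855 G=54272/8777 H=4748288/1304105] → run H
t=7: vr[C=3072/655 F=117504/26855 G=54272/8777 H=5419008/1304105] → run H
t=8: vr[C=3072/655 F=117504/26855 G=54272/8777 H=6089728/1304105] → run F
t=9: vr[C=3072/655 F=30208/5371 G=54272/8777 H=6089728/1304105] → run H
t=10: vr[C=3072/655 F=30208/5371 G=54272/8777 H=6760448/1304105] → run C
t=11: vr[F=30208/5371 G=54272/8777 H=6760448/1304105] → run H
t=12: vr[F=30208/5371 G=54272/8777 H=7431168/1304105] → run F
t=13: vr[F=184576/26855 G=54272/8777 H=7431168/1304105] → run H
t=14: vr[F=184576/26855 G=54272/8777 H=8101888/1304105] → run G
t=15: vr[F=184576/26855 G=405504/43885 H=8101888/1304105] → run H
t=16: vr[F=184576/26855 G=405504/43885] → run F
t=17: vr[F=218112/26855 G=405504/43885] → run F
t=18: vr[F=251648/26855 G=405504/43885] → run G
t=19: vr[F=251648/26855 G=539648/43885] → run F
t=20: vr[G=539648/43885] → run G
t=21: vr[G=673792/43885] → run G
t=22: (idle)
t=23: (idle)
t=24: (idle)
t=25: (idle)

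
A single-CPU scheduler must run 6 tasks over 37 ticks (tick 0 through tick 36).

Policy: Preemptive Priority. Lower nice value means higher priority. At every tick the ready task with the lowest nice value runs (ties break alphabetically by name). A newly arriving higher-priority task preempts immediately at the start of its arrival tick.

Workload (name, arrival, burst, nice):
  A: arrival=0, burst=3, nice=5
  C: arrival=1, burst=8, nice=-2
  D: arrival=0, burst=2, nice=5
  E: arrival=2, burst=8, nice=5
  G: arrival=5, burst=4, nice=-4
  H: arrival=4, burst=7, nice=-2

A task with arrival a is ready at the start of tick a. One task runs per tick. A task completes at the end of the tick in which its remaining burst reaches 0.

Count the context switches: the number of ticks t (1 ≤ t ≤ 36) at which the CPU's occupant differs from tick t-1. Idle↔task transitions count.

t=0: ready={A,D} → run A
t=1: ready={A,C,D} → run C
t=2: ready={A,C,D,E} → run C
t=3: ready={A,C,D,E} → run C
t=4: ready={A,C,D,E,H} → run C
t=5: ready={A,C,D,E,G,H} → run G
t=6: ready={A,C,D,E,G,H} → run G
t=7: ready={A,C,D,E,G,H} → run G
t=8: ready={A,C,D,E,G,H} → run G
t=9: ready={A,C,D,E,H} → run C
t=10: ready={A,C,D,E,H} → run C
t=11: ready={A,C,D,E,H} → run C
t=12: ready={A,C,D,E,H} → run C
t=13: ready={A,D,E,H} → run H
t=14: ready={A,D,E,H} → run H
t=15: ready={A,D,E,H} → run H
t=16: ready={A,D,E,H} → run H
t=17: ready={A,D,E,H} → run H
t=18: ready={A,D,E,H} → run H
t=19: ready={A,D,E,H} → run H
t=20: ready={A,D,E} → run A
t=21: ready={A,D,E} → run A
t=22: ready={D,E} → run D
t=23: ready={D,E} → run D
t=24: ready={E} → run E
t=25: ready={E} → run E
t=26: ready={E} → run E
t=27: ready={E} → run E
t=28: ready={E} → run E
t=29: ready={E} → run E
t=30: ready={E} → run E
t=31: ready={E} → run E
t=32: (idle)
t=33: (idle)
t=34: (idle)
t=35: (idle)
t=36: (idle)

context switches = 8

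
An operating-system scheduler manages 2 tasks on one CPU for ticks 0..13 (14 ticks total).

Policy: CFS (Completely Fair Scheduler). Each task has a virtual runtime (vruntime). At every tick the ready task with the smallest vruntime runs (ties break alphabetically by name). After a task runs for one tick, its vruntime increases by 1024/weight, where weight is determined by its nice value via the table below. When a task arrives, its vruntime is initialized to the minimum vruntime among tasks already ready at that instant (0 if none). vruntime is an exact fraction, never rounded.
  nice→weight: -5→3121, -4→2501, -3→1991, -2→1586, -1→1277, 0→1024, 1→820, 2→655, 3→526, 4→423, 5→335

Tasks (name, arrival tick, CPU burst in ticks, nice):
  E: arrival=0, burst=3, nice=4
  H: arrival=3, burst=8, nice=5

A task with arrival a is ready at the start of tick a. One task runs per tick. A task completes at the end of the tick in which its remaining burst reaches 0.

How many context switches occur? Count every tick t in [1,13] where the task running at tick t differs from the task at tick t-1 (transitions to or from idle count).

t=0: vr[E=0] → run E
t=1: vr[E=1024/423] → run E
t=2: vr[E=2048/423] → run E
t=3: vr[H=0] → run H
t=4: vr[H=1024/335] → run H
t=5: vr[H=2048/335] → run H
t=6: vr[H=3072/335] → run H
t=7: vr[H=4096/335] → run H
t=8: vr[H=1024/67] → run H
t=9: vr[H=6144/335] → run H
t=10: vr[H=7168/335] → run H
t=11: (idle)
t=12: (idle)
t=13: (idle)

context switches = 2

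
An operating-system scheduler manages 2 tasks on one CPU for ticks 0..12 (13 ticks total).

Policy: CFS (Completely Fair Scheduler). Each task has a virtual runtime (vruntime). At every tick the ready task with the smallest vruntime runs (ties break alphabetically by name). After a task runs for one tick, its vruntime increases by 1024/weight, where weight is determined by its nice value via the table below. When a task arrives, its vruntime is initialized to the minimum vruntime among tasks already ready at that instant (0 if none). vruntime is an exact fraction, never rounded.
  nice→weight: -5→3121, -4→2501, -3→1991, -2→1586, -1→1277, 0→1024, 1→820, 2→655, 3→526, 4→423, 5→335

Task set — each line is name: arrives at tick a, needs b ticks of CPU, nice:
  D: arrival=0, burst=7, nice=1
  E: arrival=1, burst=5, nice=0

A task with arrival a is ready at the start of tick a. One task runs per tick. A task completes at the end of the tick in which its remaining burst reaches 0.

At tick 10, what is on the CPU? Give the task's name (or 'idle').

running at tick 10 = D

t=0: vr[D=0] → run D
t=1: vr[D=256/205 E=256/205] → run D
t=2: vr[D=512/205 E=256/205] → run E
t=3: vr[D=512/205 E=461/205] → run E
t=4: vr[D=512/205 E=666/205] → run D
t=5: vr[D=768/205 E=666/205] → run E
t=6: vr[D=768/205 E=871/205] → run D
t=7: vr[D=1024/205 E=871/205] → run E
t=8: vr[D=1024/205 E=1076/205] → run D
t=9: vr[D=256/41 E=1076/205] → run E
t=10: vr[D=256/41] → run D
t=11: vr[D=1536/205] → run D
t=12: (idle)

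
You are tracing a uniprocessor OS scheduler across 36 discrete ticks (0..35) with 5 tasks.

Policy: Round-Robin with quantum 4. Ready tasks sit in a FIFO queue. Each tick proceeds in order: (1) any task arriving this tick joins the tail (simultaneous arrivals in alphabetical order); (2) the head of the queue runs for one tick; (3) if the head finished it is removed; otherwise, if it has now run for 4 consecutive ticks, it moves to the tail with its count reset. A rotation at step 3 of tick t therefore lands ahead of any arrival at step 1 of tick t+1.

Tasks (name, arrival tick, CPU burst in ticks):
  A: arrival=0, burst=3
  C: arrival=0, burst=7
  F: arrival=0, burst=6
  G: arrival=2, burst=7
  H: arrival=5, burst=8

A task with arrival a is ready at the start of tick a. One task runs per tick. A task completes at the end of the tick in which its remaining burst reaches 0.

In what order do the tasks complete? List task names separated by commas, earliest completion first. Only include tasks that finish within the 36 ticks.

t=0: queue=[A,C,F] q_used=0 → run A
t=1: queue=[A,C,F] q_used=1 → run A
t=2: queue=[A,C,F,G] q_used=2 → run A
t=3: queue=[C,F,G] q_used=0 → run C
t=4: queue=[C,F,G] q_used=1 → run C
t=5: queue=[C,F,G,H] q_used=2 → run C
t=6: queue=[C,F,G,H] q_used=3 → run C
t=7: queue=[F,G,H,C] q_used=0 → run F
t=8: queue=[F,G,H,C] q_used=1 → run F
t=9: queue=[F,G,H,C] q_used=2 → run F
t=10: queue=[F,G,H,C] q_used=3 → run F
t=11: queue=[G,H,C,F] q_used=0 → run G
t=12: queue=[G,H,C,F] q_used=1 → run G
t=13: queue=[G,H,C,F] q_used=2 → run G
t=14: queue=[G,H,C,F] q_used=3 → run G
t=15: queue=[H,C,F,G] q_used=0 → run H
t=16: queue=[H,C,F,G] q_used=1 → run H
t=17: queue=[H,C,F,G] q_used=2 → run H
t=18: queue=[H,C,F,G] q_used=3 → run H
t=19: queue=[C,F,G,H] q_used=0 → run C
t=20: queue=[C,F,G,H] q_used=1 → run C
t=21: queue=[C,F,G,H] q_used=2 → run C
t=22: queue=[F,G,H] q_used=0 → run F
t=23: queue=[F,G,H] q_used=1 → run F
t=24: queue=[G,H] q_used=0 → run G
t=25: queue=[G,H] q_used=1 → run G
t=26: queue=[G,H] q_used=2 → run G
t=27: queue=[H] q_used=0 → run H
t=28: queue=[H] q_used=1 → run H
t=29: queue=[H] q_used=2 → run H
t=30: queue=[H] q_used=3 → run H
t=31: (idle)
t=32: (idle)
t=33: (idle)
t=34: (idle)
t=35: (idle)

completion order = A, C, F, G, H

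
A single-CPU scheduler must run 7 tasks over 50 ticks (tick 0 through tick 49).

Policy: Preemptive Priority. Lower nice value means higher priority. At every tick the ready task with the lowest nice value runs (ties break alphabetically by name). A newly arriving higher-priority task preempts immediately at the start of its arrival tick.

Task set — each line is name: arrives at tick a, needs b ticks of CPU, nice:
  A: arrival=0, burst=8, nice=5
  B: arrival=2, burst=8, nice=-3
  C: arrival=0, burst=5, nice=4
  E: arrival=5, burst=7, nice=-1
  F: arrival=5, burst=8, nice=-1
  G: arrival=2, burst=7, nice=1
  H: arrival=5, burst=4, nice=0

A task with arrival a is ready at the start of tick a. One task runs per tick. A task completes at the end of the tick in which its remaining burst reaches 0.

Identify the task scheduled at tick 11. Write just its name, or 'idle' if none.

running at tick 11 = E

t=0: ready={A,C} → run C
t=1: ready={A,C} → run C
t=2: ready={A,B,C,G} → run B
t=3: ready={A,B,C,G} → run B
t=4: ready={A,B,C,G} → run B
t=5: ready={A,B,C,E,F,G,H} → run B
t=6: ready={A,B,C,E,F,G,H} → run B
t=7: ready={A,B,C,E,F,G,H} → run B
t=8: ready={A,B,C,E,F,G,H} → run B
t=9: ready={A,B,C,E,F,G,H} → run B
t=10: ready={A,C,E,F,G,H} → run E
t=11: ready={A,C,E,F,G,H} → run E
t=12: ready={A,C,E,F,G,H} → run E
t=13: ready={A,C,E,F,G,H} → run E
t=14: ready={A,C,E,F,G,H} → run E
t=15: ready={A,C,E,F,G,H} → run E
t=16: ready={A,C,E,F,G,H} → run E
t=17: ready={A,C,F,G,H} → run F
t=18: ready={A,C,F,G,H} → run F
t=19: ready={A,C,F,G,H} → run F
t=20: ready={A,C,F,G,H} → run F
t=21: ready={A,C,F,G,H} → run F
t=22: ready={A,C,F,G,H} → run F
t=23: ready={A,C,F,G,H} → run F
t=24: ready={A,C,F,G,H} → run F
t=25: ready={A,C,G,H} → run H
t=26: ready={A,C,G,H} → run H
t=27: ready={A,C,G,H} → run H
t=28: ready={A,C,G,H} → run H
t=29: ready={A,C,G} → run G
t=30: ready={A,C,G} → run G
t=31: ready={A,C,G} → run G
t=32: ready={A,C,G} → run G
t=33: ready={A,C,G} → run G
t=34: ready={A,C,G} → run G
t=35: ready={A,C,G} → run G
t=36: ready={A,C} → run C
t=37: ready={A,C} → run C
t=38: ready={A,C} → run C
t=39: ready={A} → run A
t=40: ready={A} → run A
t=41: ready={A} → run A
t=42: ready={A} → run A
t=43: ready={A} → run A
t=44: ready={A} → run A
t=45: ready={A} → run A
t=46: ready={A} → run A
t=47: (idle)
t=48: (idle)
t=49: (idle)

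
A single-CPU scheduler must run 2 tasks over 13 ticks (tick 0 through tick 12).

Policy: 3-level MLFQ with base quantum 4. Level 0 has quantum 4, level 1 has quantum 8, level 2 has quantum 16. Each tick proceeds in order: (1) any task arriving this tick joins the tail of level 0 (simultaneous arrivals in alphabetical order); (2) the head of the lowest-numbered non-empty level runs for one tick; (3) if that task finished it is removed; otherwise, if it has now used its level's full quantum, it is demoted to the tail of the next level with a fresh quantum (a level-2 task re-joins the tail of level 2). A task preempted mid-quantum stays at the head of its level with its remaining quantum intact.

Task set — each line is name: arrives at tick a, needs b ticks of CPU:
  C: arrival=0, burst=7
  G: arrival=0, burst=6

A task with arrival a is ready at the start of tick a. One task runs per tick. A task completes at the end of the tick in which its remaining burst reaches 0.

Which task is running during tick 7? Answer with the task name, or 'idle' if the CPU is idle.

running at tick 7 = G

t=0: L0/L1/L2 = CG/-/- → run C
t=1: L0/L1/L2 = CG/-/- → run C
t=2: L0/L1/L2 = CG/-/- → run C
t=3: L0/L1/L2 = CG/-/- → run C
t=4: L0/L1/L2 = G/C/- → run G
t=5: L0/L1/L2 = G/C/- → run G
t=6: L0/L1/L2 = G/C/- → run G
t=7: L0/L1/L2 = G/C/- → run G
t=8: L0/L1/L2 = -/CG/- → run C
t=9: L0/L1/L2 = -/CG/- → run C
t=10: L0/L1/L2 = -/CG/- → run C
t=11: L0/L1/L2 = -/G/- → run G
t=12: L0/L1/L2 = -/G/- → run G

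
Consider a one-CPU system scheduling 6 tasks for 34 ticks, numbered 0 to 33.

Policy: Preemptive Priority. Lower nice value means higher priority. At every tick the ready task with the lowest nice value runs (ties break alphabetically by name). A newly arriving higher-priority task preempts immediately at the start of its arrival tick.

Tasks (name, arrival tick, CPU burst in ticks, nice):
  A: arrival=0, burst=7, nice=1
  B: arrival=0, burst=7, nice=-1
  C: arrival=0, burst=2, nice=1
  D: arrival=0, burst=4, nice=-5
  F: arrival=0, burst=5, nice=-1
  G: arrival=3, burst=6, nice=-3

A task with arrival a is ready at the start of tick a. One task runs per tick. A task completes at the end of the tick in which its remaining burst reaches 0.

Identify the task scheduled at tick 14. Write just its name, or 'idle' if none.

t=0: ready={A,B,C,D,F} → run D
t=1: ready={A,B,C,D,F} → run D
t=2: ready={A,B,C,D,F} → run D
t=3: ready={A,B,C,D,F,G} → run D
t=4: ready={A,B,C,F,G} → run G
t=5: ready={A,B,C,F,G} → run G
t=6: ready={A,B,C,F,G} → run G
t=7: ready={A,B,C,F,G} → run G
t=8: ready={A,B,C,F,G} → run G
t=9: ready={A,B,C,F,G} → run G
t=10: ready={A,B,C,F} → run B
t=11: ready={A,B,C,F} → run B
t=12: ready={A,B,C,F} → run B
t=13: ready={A,B,C,F} → run B
t=14: ready={A,B,C,F} → run B
t=15: ready={A,B,C,F} → run B
t=16: ready={A,B,C,F} → run B
t=17: ready={A,C,F} → run F
t=18: ready={A,C,F} → run F
t=19: ready={A,C,F} → run F
t=20: ready={A,C,F} → run F
t=21: ready={A,C,F} → run F
t=22: ready={A,C} → run A
t=23: ready={A,C} → run A
t=24: ready={A,C} → run A
t=25: ready={A,C} → run A
t=26: ready={A,C} → run A
t=27: ready={A,C} → run A
t=28: ready={A,C} → run A
t=29: ready={C} → run C
t=30: ready={C} → run C
t=31: (idle)
t=32: (idle)
t=33: (idle)

running at tick 14 = B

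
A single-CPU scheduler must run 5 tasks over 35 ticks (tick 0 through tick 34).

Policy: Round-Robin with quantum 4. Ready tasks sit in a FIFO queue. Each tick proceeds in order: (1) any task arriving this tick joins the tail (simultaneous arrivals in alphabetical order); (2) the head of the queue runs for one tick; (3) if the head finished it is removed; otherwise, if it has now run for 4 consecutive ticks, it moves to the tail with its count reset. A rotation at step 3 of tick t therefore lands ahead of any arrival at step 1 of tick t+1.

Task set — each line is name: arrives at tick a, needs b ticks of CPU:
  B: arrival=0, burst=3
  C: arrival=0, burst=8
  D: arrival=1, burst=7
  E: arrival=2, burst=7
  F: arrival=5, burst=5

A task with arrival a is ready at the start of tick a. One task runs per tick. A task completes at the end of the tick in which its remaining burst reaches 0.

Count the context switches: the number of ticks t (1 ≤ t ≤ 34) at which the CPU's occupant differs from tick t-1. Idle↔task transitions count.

context switches = 9

t=0: queue=[B,C] q_used=0 → run B
t=1: queue=[B,C,D] q_used=1 → run B
t=2: queue=[B,C,D,E] q_used=2 → run B
t=3: queue=[C,D,E] q_used=0 → run C
t=4: queue=[C,D,E] q_used=1 → run C
t=5: queue=[C,D,E,F] q_used=2 → run C
t=6: queue=[C,D,E,F] q_used=3 → run C
t=7: queue=[D,E,F,C] q_used=0 → run D
t=8: queue=[D,E,F,C] q_used=1 → run D
t=9: queue=[D,E,F,C] q_used=2 → run D
t=10: queue=[D,E,F,C] q_used=3 → run D
t=11: queue=[E,F,C,D] q_used=0 → run E
t=12: queue=[E,F,C,D] q_used=1 → run E
t=13: queue=[E,F,C,D] q_used=2 → run E
t=14: queue=[E,F,C,D] q_used=3 → run E
t=15: queue=[F,C,D,E] q_used=0 → run F
t=16: queue=[F,C,D,E] q_used=1 → run F
t=17: queue=[F,C,D,E] q_used=2 → run F
t=18: queue=[F,C,D,E] q_used=3 → run F
t=19: queue=[C,D,E,F] q_used=0 → run C
t=20: queue=[C,D,E,F] q_used=1 → run C
t=21: queue=[C,D,E,F] q_used=2 → run C
t=22: queue=[C,D,E,F] q_used=3 → run C
t=23: queue=[D,E,F] q_used=0 → run D
t=24: queue=[D,E,F] q_used=1 → run D
t=25: queue=[D,E,F] q_used=2 → run D
t=26: queue=[E,F] q_used=0 → run E
t=27: queue=[E,F] q_used=1 → run E
t=28: queue=[E,F] q_used=2 → run E
t=29: queue=[F] q_used=0 → run F
t=30: (idle)
t=31: (idle)
t=32: (idle)
t=33: (idle)
t=34: (idle)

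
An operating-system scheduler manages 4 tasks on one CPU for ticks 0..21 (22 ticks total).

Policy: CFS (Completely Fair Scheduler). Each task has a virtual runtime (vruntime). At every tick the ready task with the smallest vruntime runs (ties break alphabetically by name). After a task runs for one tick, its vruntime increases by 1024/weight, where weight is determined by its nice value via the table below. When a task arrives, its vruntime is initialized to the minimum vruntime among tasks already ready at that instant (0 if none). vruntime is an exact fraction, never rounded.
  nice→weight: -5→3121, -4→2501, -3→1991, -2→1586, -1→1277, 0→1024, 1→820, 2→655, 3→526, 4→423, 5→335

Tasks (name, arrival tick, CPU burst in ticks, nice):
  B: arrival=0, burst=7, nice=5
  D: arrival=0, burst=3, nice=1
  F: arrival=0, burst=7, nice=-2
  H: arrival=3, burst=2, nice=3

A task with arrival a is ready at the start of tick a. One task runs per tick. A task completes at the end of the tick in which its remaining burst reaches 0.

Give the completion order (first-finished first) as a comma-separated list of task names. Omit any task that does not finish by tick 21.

completion order = D, H, F, B

t=0: vr[B=0 D=0 F=0] → run B
t=1: vr[B=1024/335 D=0 F=0] → run D
t=2: vr[B=1024/335 D=256/205 F=0] → run F
t=3: vr[B=1024/335 D=256/205 F=512/793 H=512/793] → run F
t=4: vr[B=1024/335 D=256/205 F=1024/793 H=512/793] → run H
t=5: vr[B=1024/335 D=256/205 F=1024/793 H=540672/208559] → run D
t=6: vr[B=1024/335 D=512/205 F=1024/793 H=540672/208559] → run F
t=7: vr[B=1024/335 D=512/205 F=1536/793 H=540672/208559] → run F
t=8: vr[B=1024/335 D=512/205 F=2048/793 H=540672/208559] → run D
t=9: vr[B=1024/335 F=2048/793 H=540672/208559] → run F
t=10: vr[B=1024/335 F=2560/793 H=540672/208559] → run H
t=11: vr[B=1024/335 F=2560/793] → run B
t=12: vr[B=2048/335 F=2560/793] → run F
t=13: vr[B=2048/335 F=3072/793] → run F
t=14: vr[B=2048/335] → run B
t=15: vr[B=3072/335] → run B
t=16: vr[B=4096/335] → run B
t=17: vr[B=1024/67] → run B
t=18: vr[B=6144/335] → run B
t=19: (idle)
t=20: (idle)
t=21: (idle)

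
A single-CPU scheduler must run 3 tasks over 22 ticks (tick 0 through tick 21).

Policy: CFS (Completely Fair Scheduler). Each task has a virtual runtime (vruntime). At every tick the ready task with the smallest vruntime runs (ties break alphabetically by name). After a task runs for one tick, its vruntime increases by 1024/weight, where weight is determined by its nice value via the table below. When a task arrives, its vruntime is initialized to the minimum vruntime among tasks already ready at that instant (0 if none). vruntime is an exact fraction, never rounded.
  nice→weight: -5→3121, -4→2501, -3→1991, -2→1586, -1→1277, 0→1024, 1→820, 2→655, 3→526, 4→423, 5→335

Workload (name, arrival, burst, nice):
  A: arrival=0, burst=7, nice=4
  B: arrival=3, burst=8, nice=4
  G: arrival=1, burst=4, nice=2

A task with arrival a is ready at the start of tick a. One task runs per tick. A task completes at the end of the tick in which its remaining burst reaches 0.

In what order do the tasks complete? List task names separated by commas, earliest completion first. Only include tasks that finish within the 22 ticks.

completion order = G, A, B

t=0: vr[A=0] → run A
t=1: vr[A=1024/423 G=1024/423] → run A
t=2: vr[A=2048/423 G=1024/423] → run G
t=3: vr[A=2048/423 B=1103872/277065 G=1103872/277065] → run B
t=4: vr[A=2048/423 B=1774592/277065 G=1103872/277065] → run G
t=5: vr[A=2048/423 B=1774592/277065 G=1537024/277065] → run A
t=6: vr[A=1024/141 B=1774592/277065 G=1537024/277065] → run G
t=7: vr[A=1024/141 B=1774592/277065 G=1970176/277065] → run B
t=8: vr[A=1024/141 B=815104/92355 G=1970176/277065] → run G
t=9: vr[A=1024/141 B=815104/92355] → run A
t=10: vr[A=4096/423 B=815104/92355] → run B
t=11: vr[A=4096/423 B=3116032/277065] → run A
t=12: vr[A=5120/423 B=3116032/277065] → run B
t=13: vr[A=5120/423 B=3786752/277065] → run A
t=14: vr[A=2048/141 B=3786752/277065] → run B
t=15: vr[A=2048/141 B=1485824/92355] → run A
t=16: vr[B=1485824/92355] → run B
t=17: vr[B=5128192/277065] → run B
t=18: vr[B=5798912/277065] → run B
t=19: (idle)
t=20: (idle)
t=21: (idle)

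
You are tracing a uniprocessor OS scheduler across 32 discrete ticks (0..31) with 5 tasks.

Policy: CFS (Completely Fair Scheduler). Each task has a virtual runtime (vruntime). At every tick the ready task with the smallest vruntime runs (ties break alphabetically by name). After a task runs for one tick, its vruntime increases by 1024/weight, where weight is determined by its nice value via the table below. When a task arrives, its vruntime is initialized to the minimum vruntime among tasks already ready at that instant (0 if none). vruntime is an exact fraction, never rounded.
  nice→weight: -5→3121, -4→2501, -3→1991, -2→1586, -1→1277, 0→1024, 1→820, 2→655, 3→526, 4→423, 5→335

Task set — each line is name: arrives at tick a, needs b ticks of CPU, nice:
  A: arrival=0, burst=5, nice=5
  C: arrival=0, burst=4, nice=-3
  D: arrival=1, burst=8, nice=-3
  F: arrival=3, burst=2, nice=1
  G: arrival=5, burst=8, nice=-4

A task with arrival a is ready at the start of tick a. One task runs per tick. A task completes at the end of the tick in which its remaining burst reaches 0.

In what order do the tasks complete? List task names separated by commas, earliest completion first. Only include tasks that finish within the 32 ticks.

completion order = C, F, G, D, A

t=0: vr[A=0 C=0] → run A
t=1: vr[A=1024/335 C=0 D=0] → run C
t=2: vr[A=1024/335 C=1024/1991 D=0] → run D
t=3: vr[A=1024/335 C=1024/1991 D=1024/1991 F=1024/1991] → run C
t=4: vr[A=1024/335 C=2048/1991 D=1024/1991 F=1024/1991] → run D
t=5: vr[A=1024/335 C=2048/1991 D=2048/1991 F=1024/1991 G=1024/1991] → run F
t=6: vr[A=1024/335 C=2048/1991 D=2048/1991 F=719616/408155 G=1024/1991] → run G
t=7: vr[A=1024/335 C=2048/1991 D=2048/1991 F=719616/408155 G=4599808/4979491] → run G
t=8: vr[A=1024/335 C=2048/1991 D=2048/1991 F=719616/408155 G=6638592/4979491] → run C
t=9: vr[A=1024/335 C=3072/1991 D=2048/1991 F=719616/408155 G=6638592/4979491] → run D
t=10: vr[A=1024/335 C=3072/1991 D=3072/1991 F=719616/408155 G=6638592/4979491] → run G
t=11: vr[A=1024/335 C=3072/1991 D=3072/1991 F=719616/408155 G=8677376/4979491] → run C
t=12: vr[A=1024/335 D=3072/1991 F=719616/408155 G=8677376/4979491] → run D
t=13: vr[A=1024/335 D=4096/1991 F=719616/408155 G=8677376/4979491] → run G
t=14: vr[A=1024/335 D=4096/1991 F=719616/408155 G=10716160/4979491] → run F
t=15: vr[A=1024/335 D=4096/1991 G=10716160/4979491] → run D
t=16: vr[A=1024/335 D=5120/1991 G=10716160/4979491] → run G
t=17: vr[A=1024/335 D=5120/1991 G=12754944/4979491] → run G
t=18: vr[A=1024/335 D=5120/1991 G=14793728/4979491] → run D
t=19: vr[A=1024/335 D=6144/1991 G=14793728/4979491] → run G
t=20: vr[A=1024/335 D=6144/1991 G=16832512/4979491] → run A
t=21: vr[A=2048/335 D=6144/1991 G=16832512/4979491] → run D
t=22: vr[A=2048/335 D=7168/1991 G=16832512/4979491] → run G
t=23: vr[A=2048/335 D=7168/1991] → run D
t=24: vr[A=2048/335] → run A
t=25: vr[A=3072/335] → run A
t=26: vr[A=4096/335] → run A
t=27: (idle)
t=28: (idle)
t=29: (idle)
t=30: (idle)
t=31: (idle)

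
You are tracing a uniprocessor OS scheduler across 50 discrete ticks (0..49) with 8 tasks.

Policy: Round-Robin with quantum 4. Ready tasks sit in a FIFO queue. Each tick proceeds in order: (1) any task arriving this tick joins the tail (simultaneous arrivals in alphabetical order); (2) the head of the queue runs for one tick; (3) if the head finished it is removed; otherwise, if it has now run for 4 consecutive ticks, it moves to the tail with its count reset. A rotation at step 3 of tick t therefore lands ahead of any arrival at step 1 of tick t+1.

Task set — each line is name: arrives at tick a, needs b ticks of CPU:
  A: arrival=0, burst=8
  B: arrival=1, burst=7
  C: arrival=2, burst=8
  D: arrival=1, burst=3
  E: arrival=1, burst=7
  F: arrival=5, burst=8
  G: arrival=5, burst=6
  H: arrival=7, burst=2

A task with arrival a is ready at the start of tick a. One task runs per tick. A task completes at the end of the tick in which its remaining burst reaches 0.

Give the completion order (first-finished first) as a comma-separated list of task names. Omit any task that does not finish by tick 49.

completion order = D, A, H, B, E, C, F, G

t=0: queue=[A] q_used=0 → run A
t=1: queue=[A,B,D,E] q_used=1 → run A
t=2: queue=[A,B,D,E,C] q_used=2 → run A
t=3: queue=[A,B,D,E,C] q_used=3 → run A
t=4: queue=[B,D,E,C,A] q_used=0 → run B
t=5: queue=[B,D,E,C,A,F,G] q_used=1 → run B
t=6: queue=[B,D,E,C,A,F,G] q_used=2 → run B
t=7: queue=[B,D,E,C,A,F,G,H] q_used=3 → run B
t=8: queue=[D,E,C,A,F,G,H,B] q_used=0 → run D
t=9: queue=[D,E,C,A,F,G,H,B] q_used=1 → run D
t=10: queue=[D,E,C,A,F,G,H,B] q_used=2 → run D
t=11: queue=[E,C,A,F,G,H,B] q_used=0 → run E
t=12: queue=[E,C,A,F,G,H,B] q_used=1 → run E
t=13: queue=[E,C,A,F,G,H,B] q_used=2 → run E
t=14: queue=[E,C,A,F,G,H,B] q_used=3 → run E
t=15: queue=[C,A,F,G,H,B,E] q_used=0 → run C
t=16: queue=[C,A,F,G,H,B,E] q_used=1 → run C
t=17: queue=[C,A,F,G,H,B,E] q_used=2 → run C
t=18: queue=[C,A,F,G,H,B,E] q_used=3 → run C
t=19: queue=[A,F,G,H,B,E,C] q_used=0 → run A
t=20: queue=[A,F,G,H,B,E,C] q_used=1 → run A
t=21: queue=[A,F,G,H,B,E,C] q_used=2 → run A
t=22: queue=[A,F,G,H,B,E,C] q_used=3 → run A
t=23: queue=[F,G,H,B,E,C] q_used=0 → run F
t=24: queue=[F,G,H,B,E,C] q_used=1 → run F
t=25: queue=[F,G,H,B,E,C] q_used=2 → run F
t=26: queue=[F,G,H,B,E,C] q_used=3 → run F
t=27: queue=[G,H,B,E,C,F] q_used=0 → run G
t=28: queue=[G,H,B,E,C,F] q_used=1 → run G
t=29: queue=[G,H,B,E,C,F] q_used=2 → run G
t=30: queue=[G,H,B,E,C,F] q_used=3 → run G
t=31: queue=[H,B,E,C,F,G] q_used=0 → run H
t=32: queue=[H,B,E,C,F,G] q_used=1 → run H
t=33: queue=[B,E,C,F,G] q_used=0 → run B
t=34: queue=[B,E,C,F,G] q_used=1 → run B
t=35: queue=[B,E,C,F,G] q_used=2 → run B
t=36: queue=[E,C,F,G] q_used=0 → run E
t=37: queue=[E,C,F,G] q_used=1 → run E
t=38: queue=[E,C,F,G] q_used=2 → run E
t=39: queue=[C,F,G] q_used=0 → run C
t=40: queue=[C,F,G] q_used=1 → run C
t=41: queue=[C,F,G] q_used=2 → run C
t=42: queue=[C,F,G] q_used=3 → run C
t=43: queue=[F,G] q_used=0 → run F
t=44: queue=[F,G] q_used=1 → run F
t=45: queue=[F,G] q_used=2 → run F
t=46: queue=[F,G] q_used=3 → run F
t=47: queue=[G] q_used=0 → run G
t=48: queue=[G] q_used=1 → run G
t=49: (idle)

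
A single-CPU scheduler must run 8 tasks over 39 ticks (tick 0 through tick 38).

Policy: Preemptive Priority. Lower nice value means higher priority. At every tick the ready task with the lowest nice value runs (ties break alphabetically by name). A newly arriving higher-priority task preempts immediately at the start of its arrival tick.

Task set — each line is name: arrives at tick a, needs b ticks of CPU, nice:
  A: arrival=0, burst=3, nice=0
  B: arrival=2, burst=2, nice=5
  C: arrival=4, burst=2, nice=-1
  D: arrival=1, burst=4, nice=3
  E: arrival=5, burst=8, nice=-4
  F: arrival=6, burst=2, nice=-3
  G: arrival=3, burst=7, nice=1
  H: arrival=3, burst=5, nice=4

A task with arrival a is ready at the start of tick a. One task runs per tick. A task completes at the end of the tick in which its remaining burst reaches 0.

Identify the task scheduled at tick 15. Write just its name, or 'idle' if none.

running at tick 15 = C

t=0: ready={A} → run A
t=1: ready={A,D} → run A
t=2: ready={A,B,D} → run A
t=3: ready={B,D,G,H} → run G
t=4: ready={B,C,D,G,H} → run C
t=5: ready={B,C,D,E,G,H} → run E
t=6: ready={B,C,D,E,F,G,H} → run E
t=7: ready={B,C,D,E,F,G,H} → run E
t=8: ready={B,C,D,E,F,G,H} → run E
t=9: ready={B,C,D,E,F,G,H} → run E
t=10: ready={B,C,D,E,F,G,H} → run E
t=11: ready={B,C,D,E,F,G,H} → run E
t=12: ready={B,C,D,E,F,G,H} → run E
t=13: ready={B,C,D,F,G,H} → run F
t=14: ready={B,C,D,F,G,H} → run F
t=15: ready={B,C,D,G,H} → run C
t=16: ready={B,D,G,H} → run G
t=17: ready={B,D,G,H} → run G
t=18: ready={B,D,G,H} → run G
t=19: ready={B,D,G,H} → run G
t=20: ready={B,D,G,H} → run G
t=21: ready={B,D,G,H} → run G
t=22: ready={B,D,H} → run D
t=23: ready={B,D,H} → run D
t=24: ready={B,D,H} → run D
t=25: ready={B,D,H} → run D
t=26: ready={B,H} → run H
t=27: ready={B,H} → run H
t=28: ready={B,H} → run H
t=29: ready={B,H} → run H
t=30: ready={B,H} → run H
t=31: ready={B} → run B
t=32: ready={B} → run B
t=33: (idle)
t=34: (idle)
t=35: (idle)
t=36: (idle)
t=37: (idle)
t=38: (idle)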